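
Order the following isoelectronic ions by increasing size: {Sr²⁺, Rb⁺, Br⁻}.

Sr²⁺ < Rb⁺ < Br⁻

All of these have 36 electrons, so size is governed by nuclear charge alone: the more protons, the stronger the pull on the same electron cloud, and the smaller the ion.
Nuclear charges: Sr²⁺ (Z=38), Rb⁺ (Z=37), Br⁻ (Z=35).
Smallest to largest: Sr²⁺ < Rb⁺ < Br⁻.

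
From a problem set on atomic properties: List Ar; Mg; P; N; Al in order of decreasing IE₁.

Across a period the outer electron is held more tightly (higher IE₁); down a group it sits in a higher shell, more shielded, and comes off more easily.
Neither a single period nor a single group — weigh both effects.
Mg > Al: this pair runs against the simple trend — see the exception note.
P > Mg: both are in period 3; the period trend gives P the larger value.
N > P: N sits above P in group 15, so the down-group effect alone puts N higher.
Ar > N: period and group pull opposite ways; the across-period shift dominates (1521 vs 1402 kJ/mol).
Note the exception: Mg has a higher first ionization energy than Al, contrary to the simple trend — Al's single 3p electron is easier to remove than one from Mg's filled 3s².
For reference (kJ/mol): N 1402, Mg 738, Al 578, P 1012, Ar 1521.
So from highest to lowest: Ar > N > P > Mg > Al.

Ar, N, P, Mg, Al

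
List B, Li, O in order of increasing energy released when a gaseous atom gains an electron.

B < Li < O

Li is in period 2, group 1; B is in period 2, group 13; O is in period 2, group 16.
Electron affinity generally becomes more exothermic across a period toward the halogens and less exothermic down a group.
All lie in period 2; the across-period trend (electron affinity increases left to right) applies, with the exception below.
Note the exception: Li has a higher electron affinity than B, contrary to the simple trend — B's ns²np¹ configuration gives only a small electron affinity — the sparsely filled np subshell binds an added electron weakly.
For reference (kJ/mol): Li 60, B 27, O 141.
So from lowest to highest: B < Li < O.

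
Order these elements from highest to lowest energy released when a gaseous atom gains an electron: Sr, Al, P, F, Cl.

Cl > F > P > Al > Sr

EA tends to increase across a period and decrease down a group, though the pattern is less regular than for IE or radius.
Here both period and group differ, so the two effects have to be weighed against each other.
Al > Sr: relative to Sr, both the across-period and down-group shifts push Al's electron affinity up.
P > Al: P lies to the right of Al in period 3, so the across-period effect alone puts P higher.
F > P: relative to P, both the across-period and down-group shifts push F's electron affinity up.
Cl > F: this pair runs against the simple trend — see the exception note.
Note the exception: Cl has a higher electron affinity than F, contrary to the simple trend — F's small 2p subshell makes the incoming electron feel strong e⁻–e⁻ repulsion, so Cl actually releases more energy on gaining an electron.
Tabulated electron affinity (kJ/mol): F 328, Al 42, P 72, Cl 349, Sr 5.
So from highest to lowest: Cl > F > P > Al > Sr.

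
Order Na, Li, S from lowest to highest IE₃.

S < Na < Li

IE_3 is the cost of taking one more electron from the +2 cation: Na²⁺ is already 1 electron into the core; Li²⁺ is already 1 electron into the core; S²⁺ still has 4 valence electrons.
Core electrons are held far more tightly than valence electrons, so Na and Li top the IE_3 order.
Approximate IE_3 values (kJ/mol): Na 6910, Li 11815, S 3357.
Putting it together, IE_3: S < Na < Li.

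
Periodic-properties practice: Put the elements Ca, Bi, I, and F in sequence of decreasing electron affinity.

F > I > Bi > Ca

F is in period 2, group 17; Ca is in period 4, group 2; I is in period 5, group 17; Bi is in period 6, group 15.
Electron affinity generally becomes more exothermic across a period toward the halogens and less exothermic down a group.
Neither a single period nor a single group — weigh both effects.
Bi > Ca: period and group pull opposite ways; the across-period shift dominates (91 vs 2 kJ/mol).
I > Bi: both effects reinforce here, so I is clearly the higher of the two.
F > I: F sits above I in group 17, so the down-group effect alone puts F higher.
Approximate values (kJ/mol): F 328, Ca 2, I 295, Bi 91.
So from highest to lowest: F > I > Bi > Ca.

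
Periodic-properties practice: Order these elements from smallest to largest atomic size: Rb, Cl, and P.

Cl, P, Rb

P is in period 3, group 15; Cl is in period 3, group 17; Rb is in period 5, group 1.
Radius decreases left→right (rising Z_eff, same n) and increases top→bottom (higher n).
Here both period and group differ, so the two effects have to be weighed against each other.
P > Cl: P lies to the left of Cl in period 3, so the across-period effect alone puts P larger.
Rb > P: relative to P, both the across-period and down-group shifts push Rb's atomic radius up.
Tabulated atomic radius (pm): P 111, Cl 99, Rb 210.
So from smallest to largest: Cl < P < Rb.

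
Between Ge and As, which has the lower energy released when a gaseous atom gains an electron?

Ge is in period 4, group 14; As is in period 4, group 15.
Electron affinity generally becomes more exothermic across a period toward the halogens and less exothermic down a group.
All lie in period 4; the across-period trend (electron affinity increases left to right) applies, with the exception below.
Note the exception: Ge has a higher electron affinity than As, contrary to the simple trend — adding an electron to As's half-filled 4p³ is unfavourable, so Ge (4p²) has the more exothermic EA.
For reference (kJ/mol): Ge 119, As 78.
So As has the lower energy released when a gaseous atom gains an electron (As < Ge).

As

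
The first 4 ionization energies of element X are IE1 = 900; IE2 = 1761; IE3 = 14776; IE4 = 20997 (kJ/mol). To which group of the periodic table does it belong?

Group 2

Look for the largest jump between consecutive ionization energies: IE3/IE2 ≈ 8.4, far larger than any earlier ratio.
That jump marks the point where a core electron is being removed. So the atom has 2 valence electrons.
A main-group element with 2 valence electrons is in group 2.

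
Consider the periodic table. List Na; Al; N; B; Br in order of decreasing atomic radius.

Na, Al, Br, B, N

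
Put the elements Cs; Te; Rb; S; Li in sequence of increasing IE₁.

Cs < Rb < Li < Te < S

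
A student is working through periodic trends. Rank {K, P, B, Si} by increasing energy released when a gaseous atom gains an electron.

B, K, P, Si

B is in period 2, group 13; Si is in period 3, group 14; P is in period 3, group 15; K is in period 4, group 1.
EA tends to increase across a period and decrease down a group, though the pattern is less regular than for IE or radius.
These span different periods and groups, so the two trends combine.
K > B: this pair runs against the simple trend — see the exception note.
P > K: both effects reinforce here, so P is clearly the higher of the two.
Si > P: this pair runs against the simple trend — see the exception note.
Note the exception: K has a higher electron affinity than B, contrary to the simple trend — B's ns²np¹ configuration gives only a small electron affinity — the sparsely filled np subshell binds an added electron weakly.
Note the exception: Si has a higher electron affinity than P, contrary to the simple trend — adding an electron to P's half-filled 3p³ is unfavourable, so Si (3p²) has the more exothermic EA.
Approximate values (kJ/mol): B 27, Si 134, P 72, K 48.
So from lowest to highest: B < K < P < Si.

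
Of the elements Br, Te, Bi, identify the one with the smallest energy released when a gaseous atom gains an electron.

Electron affinity generally becomes more exothermic across a period toward the halogens and less exothermic down a group.
Here both period and group differ, so the two effects have to be weighed against each other.
Te > Bi: relative to Bi, both the across-period and down-group shifts push Te's electron affinity up.
Br > Te: both effects reinforce here, so Br is clearly the higher of the two.
Tabulated electron affinity (kJ/mol): Br 325, Te 190, Bi 91.
The smallest energy released when a gaseous atom gains an electron among these belongs to Bi.

Bi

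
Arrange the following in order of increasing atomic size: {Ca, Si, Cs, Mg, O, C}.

C is in period 2, group 14; O is in period 2, group 16; Mg is in period 3, group 2; Si is in period 3, group 14; Ca is in period 4, group 2; Cs is in period 6, group 1.
Radius decreases left→right (rising Z_eff, same n) and increases top→bottom (higher n).
Here both period and group differ, so the two effects have to be weighed against each other.
C > O: both are in period 2; the period trend gives C the larger value.
Si > C: they share group 14; the group trend gives Si the larger value.
Mg > Si: both are in period 3; the period trend gives Mg the larger value.
Ca > Mg: they share group 2; the group trend gives Ca the larger value.
Cs > Ca: both effects reinforce here, so Cs is clearly the larger of the two.
For reference (pm): C 75, O 63, Mg 139, Si 116, Ca 171, Cs 232.
So from smallest to largest: O < C < Si < Mg < Ca < Cs.

O < C < Si < Mg < Ca < Cs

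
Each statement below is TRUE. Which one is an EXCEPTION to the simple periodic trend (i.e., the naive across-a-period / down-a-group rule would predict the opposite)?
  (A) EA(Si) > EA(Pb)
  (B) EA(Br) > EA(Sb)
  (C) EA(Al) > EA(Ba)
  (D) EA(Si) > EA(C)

(D)

The general trend: electron affinity increases across a period and decreases down a group.
(A) Si (period 3, group 14) vs Pb (period 6, group 14): the stated order agrees with the simple trend.
(B) Br (period 4, group 17) vs Sb (period 5, group 15): the stated order agrees with the simple trend.
(C) Al (period 3, group 13) vs Ba (period 6, group 2): the stated order agrees with the simple trend.
(D) Si (period 3, group 14) vs C (period 2, group 14): the stated order contradicts the simple trend.
The exception is (D): Si's larger, more diffuse 3p orbitals accept an added electron slightly more readily than C's compact 2p.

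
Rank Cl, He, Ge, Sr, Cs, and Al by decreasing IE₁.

He is in period 1, group 18; Al is in period 3, group 13; Cl is in period 3, group 17; Ge is in period 4, group 14; Sr is in period 5, group 2; Cs is in period 6, group 1.
Across a period the outer electron is held more tightly (higher IE₁); down a group it sits in a higher shell, more shielded, and comes off more easily.
These span different periods and groups, so the two trends combine.
Sr > Cs: relative to Cs, both the across-period and down-group shifts push Sr's first ionization energy up.
Al > Sr: both effects reinforce here, so Al is clearly the higher of the two.
Ge > Al: the two effects oppose for this pair; the across-period effect wins (762 vs 578 kJ/mol).
Cl > Ge: both effects reinforce here, so Cl is clearly the higher of the two.
He > Cl: relative to Cl, both the across-period and down-group shifts push He's first ionization energy up.
Tabulated first ionization energy (kJ/mol): He 2372, Al 578, Cl 1251, Ge 762, Sr 550, Cs 376.
So from highest to lowest: He > Cl > Ge > Al > Sr > Cs.

He, Cl, Ge, Al, Sr, Cs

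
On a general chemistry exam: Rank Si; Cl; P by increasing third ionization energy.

Consider each +2 ion: Si²⁺ still has 2 valence electrons; Cl²⁺ still has 5 valence electrons; P²⁺ still has 3 valence electrons.
All are still removing valence electrons, so compare the +2 ions as you would atoms: IE_3 generally rises across a period (higher Z_eff) and falls down a group (larger shell), subject to the usual subshell exceptions.
Valence configurations: Si²⁺ [Ne]3s², Cl²⁺ [Ne]3s²3p³, P²⁺ [Ne]3s²3p¹.
P²⁺ loses a lone 3p electron whereas Si²⁺ must break into a filled 3s² pair, so IE_3(Si) > IE_3(P) even though P has the higher nuclear charge.
Approximate IE_3 values (kJ/mol): Si 3232, Cl 3822, P 2914.
So the third ionization energies run P < Si < Cl.

P < Si < Cl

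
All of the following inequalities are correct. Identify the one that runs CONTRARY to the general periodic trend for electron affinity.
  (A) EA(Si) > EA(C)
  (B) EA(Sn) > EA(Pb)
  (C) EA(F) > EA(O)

(A)

The general trend: electron affinity increases across a period and decreases down a group.
(A) Si (period 3, group 14) vs C (period 2, group 14): the stated order contradicts the simple trend.
(B) Sn (period 5, group 14) vs Pb (period 6, group 14): the stated order agrees with the simple trend.
(C) F (period 2, group 17) vs O (period 2, group 16): the stated order agrees with the simple trend.
The exception is (A): Si's larger, more diffuse 3p orbitals accept an added electron slightly more readily than C's compact 2p.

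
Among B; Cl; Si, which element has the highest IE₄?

B

After 3 electrons have been removed, what remains? B³⁺ is the bare [He] core; Cl³⁺ still has 4 valence electrons; Si³⁺ still has 1 valence electron.
Breaking into a closed-shell core is much more expensive than removing a leftover valence electron — B has the largest IE_4 here.
Valence configurations: Cl³⁺ [Ne]3s²3p², Si³⁺ [Ne]3s¹.
Approximate IE_4 values (kJ/mol): B 25026, Cl 5159, Si 4356.
Putting it together, IE_4: Si < Cl < B.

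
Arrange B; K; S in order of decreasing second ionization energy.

The second ionization energy removes an electron from the +1 ion. For each element: B⁺ still has 2 valence electrons; K⁺ is the bare [Ar] core; S⁺ still has 5 valence electrons.
Breaking into a closed-shell core is much more expensive than removing a leftover valence electron — K has the largest IE_2 here.
Valence configurations: B⁺ [He]2s², S⁺ [Ne]3s²3p³.
Approximate IE_2 values (kJ/mol): B 2427, K 3052, S 2252.
So the second ionization energies run S < B < K.

K > B > S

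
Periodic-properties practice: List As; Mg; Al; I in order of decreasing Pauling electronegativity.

I, As, Al, Mg

Electronegativity increases across a period and decreases down a group, tracking effective nuclear charge and atomic size.
These span different periods and groups, so the two trends combine.
Al > Mg: Al lies to the right of Mg in period 3, so the across-period effect alone puts Al higher.
As > Al: period and group pull opposite ways; the across-period shift dominates (2.18 vs 1.61).
I > As: period and group pull opposite ways; the across-period shift dominates (2.66 vs 2.18).
Approximate values (Pauling): Mg 1.31, Al 1.61, As 2.18, I 2.66.
So from highest to lowest: I > As > Al > Mg.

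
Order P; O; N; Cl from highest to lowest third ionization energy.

O > N > Cl > P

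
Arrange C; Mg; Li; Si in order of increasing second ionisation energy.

Mg, Si, C, Li

After 1 electron has been removed, what remains? C⁺ still has 3 valence electrons; Mg⁺ still has 1 valence electron; Li⁺ is the bare [He] core; Si⁺ still has 3 valence electrons.
Breaking into a closed-shell core is much more expensive than removing a leftover valence electron — Li has the largest IE_2 here.
Valence configurations: C⁺ [He]2s²2p¹, Mg⁺ [Ne]3s¹, Si⁺ [Ne]3s²3p¹.
The numbers (kJ/mol): C 2353, Mg 1451, Li 7298, Si 1577.
So the second ionization energies run Mg < Si < C < Li.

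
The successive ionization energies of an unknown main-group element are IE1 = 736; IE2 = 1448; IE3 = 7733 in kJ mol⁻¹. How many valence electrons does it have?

2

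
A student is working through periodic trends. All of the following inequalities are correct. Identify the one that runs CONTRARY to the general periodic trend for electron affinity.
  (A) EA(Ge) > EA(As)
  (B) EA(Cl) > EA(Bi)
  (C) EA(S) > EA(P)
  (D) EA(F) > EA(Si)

The general trend: electron affinity increases across a period and decreases down a group.
(A) Ge (period 4, group 14) vs As (period 4, group 15): the stated order contradicts the simple trend.
(B) Cl (period 3, group 17) vs Bi (period 6, group 15): the stated order agrees with the simple trend.
(C) S (period 3, group 16) vs P (period 3, group 15): the stated order agrees with the simple trend.
(D) F (period 2, group 17) vs Si (period 3, group 14): the stated order agrees with the simple trend.
The exception is (A): adding an electron to As's half-filled 4p³ is unfavourable, so Ge (4p²) has the more exothermic EA.

(A)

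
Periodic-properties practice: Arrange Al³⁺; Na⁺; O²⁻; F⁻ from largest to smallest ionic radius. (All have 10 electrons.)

O²⁻, F⁻, Na⁺, Al³⁺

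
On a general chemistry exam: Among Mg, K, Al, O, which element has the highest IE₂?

IE_2 is the cost of taking one more electron from the +1 cation: Mg⁺ still has 1 valence electron; K⁺ is the bare [Ar] core; Al⁺ still has 2 valence electrons; O⁺ still has 5 valence electrons.
Usually core removal costs more than valence removal, but here the competition is close: a tightly held n=2 valence electron can cost more to remove than an n=3 core electron, so the actual values have to decide it.
Valence configurations: Mg⁺ [Ne]3s¹, Al⁺ [Ne]3s², O⁺ [He]2s²2p³.
Approximate IE_2 values (kJ/mol): Mg 1451, K 3052, Al 1817, O 3388.
Overall IE_2 order: Mg < Al < K < O.

O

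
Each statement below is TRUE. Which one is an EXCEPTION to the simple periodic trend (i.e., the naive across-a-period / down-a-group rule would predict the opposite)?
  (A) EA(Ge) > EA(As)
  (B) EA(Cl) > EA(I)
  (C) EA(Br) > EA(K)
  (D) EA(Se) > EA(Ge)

The general trend: electron affinity increases across a period and decreases down a group.
(A) Ge (period 4, group 14) vs As (period 4, group 15): the stated order contradicts the simple trend.
(B) Cl (period 3, group 17) vs I (period 5, group 17): the stated order agrees with the simple trend.
(C) Br (period 4, group 17) vs K (period 4, group 1): the stated order agrees with the simple trend.
(D) Se (period 4, group 16) vs Ge (period 4, group 14): the stated order agrees with the simple trend.
The exception is (A): adding an electron to As's half-filled 4p³ is unfavourable, so Ge (4p²) has the more exothermic EA.

(A)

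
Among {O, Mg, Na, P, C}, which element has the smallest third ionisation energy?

The third ionization energy removes an electron from the +2 ion. For each element: O²⁺ still has 4 valence electrons; Mg²⁺ is the bare [Ne] core; Na²⁺ is already 1 electron into the core; P²⁺ still has 3 valence electrons; C²⁺ still has 2 valence electrons.
Core electrons are held far more tightly than valence electrons, so Na and Mg top the IE_3 order.
Valence configurations: O²⁺ [He]2s²2p², P²⁺ [Ne]3s²3p¹, C²⁺ [He]2s².
Tabulated IE_3 (kJ/mol): O 5300, Mg 7733, Na 6910, P 2914, C 4620.
Overall IE_3 order: P < C < O < Na < Mg.

P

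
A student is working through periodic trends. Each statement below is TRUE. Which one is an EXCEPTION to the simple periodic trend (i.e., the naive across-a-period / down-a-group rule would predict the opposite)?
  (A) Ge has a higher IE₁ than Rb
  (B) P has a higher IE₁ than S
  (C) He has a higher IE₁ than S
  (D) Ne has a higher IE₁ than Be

(B)

The general trend: IE₁ increases across a period and decreases down a group.
(A) Ge (period 4, group 14) vs Rb (period 5, group 1): the stated order agrees with the simple trend.
(B) P (period 3, group 15) vs S (period 3, group 16): the stated order contradicts the simple trend.
(C) He (period 1, group 18) vs S (period 3, group 16): the stated order agrees with the simple trend.
(D) Ne (period 2, group 18) vs Be (period 2, group 2): the stated order agrees with the simple trend.
The exception is (B): S (3p⁴) ionizes more easily than half-filled P (3p³) because the paired 3p electron in S is pushed out by e⁻–e⁻ repulsion.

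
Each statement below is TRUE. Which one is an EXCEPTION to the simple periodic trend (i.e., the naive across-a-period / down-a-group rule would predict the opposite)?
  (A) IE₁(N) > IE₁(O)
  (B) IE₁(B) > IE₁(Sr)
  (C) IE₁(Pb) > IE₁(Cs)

(A)

The general trend: first ionization energy increases across a period and decreases down a group.
(A) N (period 2, group 15) vs O (period 2, group 16): the stated order contradicts the simple trend.
(B) B (period 2, group 13) vs Sr (period 5, group 2): the stated order agrees with the simple trend.
(C) Pb (period 6, group 14) vs Cs (period 6, group 1): the stated order agrees with the simple trend.
The exception is (A): pairing an electron in O's 2p⁴ costs repulsion energy, so O ionizes more easily than half-filled N (2p³).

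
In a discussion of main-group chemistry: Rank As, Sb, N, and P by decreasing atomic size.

Sb, As, P, N

N is in period 2, group 15; P is in period 3, group 15; As is in period 4, group 15; Sb is in period 5, group 15.
Moving right in a period, electrons are added to the same shell under a stronger nuclear pull, so atoms get smaller; moving down, a new shell is opened and atoms get larger.
All are in group 15, so atomic radius increases down the group.
So from largest to smallest: Sb > As > P > N.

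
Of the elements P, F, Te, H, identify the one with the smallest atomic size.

Across a period the added protons contract the valence shell; down a group each new principal shell makes the atom larger.
Here both period and group differ, so the two effects have to be weighed against each other.
F > H: the two effects oppose for this pair; the down-group effect wins (64 vs 32 pm).
P > F: both effects reinforce here, so P is clearly the larger of the two.
Te > P: the two effects oppose for this pair; the down-group effect wins (136 vs 111 pm).
Approximate values (pm): H 32, F 64, P 111, Te 136.
The smallest atomic size among these belongs to H.

H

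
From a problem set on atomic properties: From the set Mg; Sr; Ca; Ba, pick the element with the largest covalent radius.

Ba

Mg is in period 3, group 2; Ca is in period 4, group 2; Sr is in period 5, group 2; Ba is in period 6, group 2.
Atomic radius shrinks across a period as nuclear charge pulls the same shell inward, and grows down a group as new shells are added.
All are in group 2, so atomic radius increases down the group.
The largest covalent radius among these belongs to Ba.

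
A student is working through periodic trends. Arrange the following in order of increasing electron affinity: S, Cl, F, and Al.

F is in period 2, group 17; Al is in period 3, group 13; S is in period 3, group 16; Cl is in period 3, group 17.
EA tends to increase across a period and decrease down a group, though the pattern is less regular than for IE or radius.
Here both period and group differ, so the two effects have to be weighed against each other.
S > Al: S lies to the right of Al in period 3, so the across-period effect alone puts S higher.
F > S: relative to S, both the across-period and down-group shifts push F's electron affinity up.
Cl > F: this pair runs against the simple trend — see the exception note.
Note the exception: Cl has a higher electron affinity than F, contrary to the simple trend — F's small 2p subshell makes the incoming electron feel strong e⁻–e⁻ repulsion, so Cl actually releases more energy on gaining an electron.
For reference (kJ/mol): F 328, Al 42, S 200, Cl 349.
So from lowest to highest: Al < S < F < Cl.

Al < S < F < Cl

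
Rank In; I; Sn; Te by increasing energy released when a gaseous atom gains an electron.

In < Sn < Te < I

Electron affinity generally becomes more exothermic across a period toward the halogens and less exothermic down a group.
All lie in period 5, so electron affinity increases left to right.
So from lowest to highest: In < Sn < Te < I.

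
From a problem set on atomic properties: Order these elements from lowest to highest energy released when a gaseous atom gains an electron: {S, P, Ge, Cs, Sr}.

Sr, Cs, P, Ge, S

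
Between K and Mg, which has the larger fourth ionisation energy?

Mg

Consider each +3 ion: K³⁺ is already 2 electrons into the core; Mg³⁺ is already 1 electron into the core.
All of these are removing an electron from a noble-gas core or deeper; the smaller core (lower principal quantum number) is held far more tightly, and within a period the higher nuclear charge binds the same core more tightly.
Approximate IE_4 values (kJ/mol): K 5877, Mg 10543.
So the fourth ionization energies run K < Mg.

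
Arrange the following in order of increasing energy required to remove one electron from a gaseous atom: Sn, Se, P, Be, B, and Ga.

Ga, Sn, B, Be, Se, P

Be is in period 2, group 2; B is in period 2, group 13; P is in period 3, group 15; Ga is in period 4, group 13; Se is in period 4, group 16; Sn is in period 5, group 14.
Removing the outermost electron gets harder across a period and easier down a group.
Neither a single period nor a single group — weigh both effects.
Sn > Ga: the two effects oppose for this pair; the across-period effect wins (709 vs 579 kJ/mol).
B > Sn: the two effects oppose for this pair; the down-group effect wins (801 vs 709 kJ/mol).
Be > B: this pair runs against the simple trend — see the exception note.
Se > Be: the two effects oppose for this pair; the across-period effect wins (941 vs 900 kJ/mol).
P > Se: period and group pull opposite ways; the down-group shift dominates (1012 vs 941 kJ/mol).
Note the exception: Be has a higher first ionization energy than B, contrary to the simple trend — removing B's lone 2p electron is easier than breaking Be's filled 2s².
For reference (kJ/mol): Be 900, B 801, P 1012, Ga 579, Se 941, Sn 709.
So from lowest to highest: Ga < Sn < B < Be < Se < P.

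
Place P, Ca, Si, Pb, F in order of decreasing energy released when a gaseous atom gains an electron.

F > Si > P > Pb > Ca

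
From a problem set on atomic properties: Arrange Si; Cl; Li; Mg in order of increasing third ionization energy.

Consider each +2 ion: Si²⁺ still has 2 valence electrons; Cl²⁺ still has 5 valence electrons; Li²⁺ is already 1 electron into the core; Mg²⁺ is the bare [Ne] core.
Core electrons are held far more tightly than valence electrons, so Mg and Li top the IE_3 order.
Valence configurations: Si²⁺ [Ne]3s², Cl²⁺ [Ne]3s²3p³.
Tabulated IE_3 (kJ/mol): Si 3232, Cl 3822, Li 11815, Mg 7733.
Overall IE_3 order: Si < Cl < Mg < Li.

Si < Cl < Mg < Li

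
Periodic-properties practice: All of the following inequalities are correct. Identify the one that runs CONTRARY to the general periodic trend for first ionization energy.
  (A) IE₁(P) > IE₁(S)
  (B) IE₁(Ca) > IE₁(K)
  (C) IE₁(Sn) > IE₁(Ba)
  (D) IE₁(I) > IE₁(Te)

(A)

The general trend: first ionization energy increases across a period and decreases down a group.
(A) P (period 3, group 15) vs S (period 3, group 16): the stated order contradicts the simple trend.
(B) Ca (period 4, group 2) vs K (period 4, group 1): the stated order agrees with the simple trend.
(C) Sn (period 5, group 14) vs Ba (period 6, group 2): the stated order agrees with the simple trend.
(D) I (period 5, group 17) vs Te (period 5, group 16): the stated order agrees with the simple trend.
The exception is (A): S (3p⁴) ionizes more easily than half-filled P (3p³) because the paired 3p electron in S is pushed out by e⁻–e⁻ repulsion.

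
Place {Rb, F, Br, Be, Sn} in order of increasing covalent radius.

F < Be < Br < Sn < Rb

Be is in period 2, group 2; F is in period 2, group 17; Br is in period 4, group 17; Rb is in period 5, group 1; Sn is in period 5, group 14.
Moving right in a period, electrons are added to the same shell under a stronger nuclear pull, so atoms get smaller; moving down, a new shell is opened and atoms get larger.
These span different periods and groups, so the two trends combine.
Be > F: Be lies to the left of F in period 2, so the across-period effect alone puts Be larger.
Br > Be: period and group pull opposite ways; the down-group shift dominates (114 vs 102 pm).
Sn > Br: relative to Br, both the across-period and down-group shifts push Sn's atomic radius up.
Rb > Sn: Rb lies to the left of Sn in period 5, so the across-period effect alone puts Rb larger.
Approximate values (pm): Be 102, F 64, Br 114, Rb 210, Sn 140.
So from smallest to largest: F < Be < Br < Sn < Rb.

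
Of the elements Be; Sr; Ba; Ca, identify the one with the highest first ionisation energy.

Be is in period 2, group 2; Ca is in period 4, group 2; Sr is in period 5, group 2; Ba is in period 6, group 2.
First ionization energy rises across a period (greater Z_eff holds electrons more tightly) and falls down a group (valence electrons are farther from the nucleus).
All are in group 2, so first ionization energy increases up the group.
The highest first ionisation energy among these belongs to Be.

Be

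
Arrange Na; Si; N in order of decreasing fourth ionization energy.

Na > N > Si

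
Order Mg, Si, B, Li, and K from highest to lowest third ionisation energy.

After 2 electrons have been removed, what remains? Mg²⁺ is the bare [Ne] core; Si²⁺ still has 2 valence electrons; B²⁺ still has 1 valence electron; Li²⁺ is already 1 electron into the core; K²⁺ is already 1 electron into the core.
Core electrons are held far more tightly than valence electrons, so K, Mg and Li top the IE_3 order.
Valence configurations: Si²⁺ [Ne]3s², B²⁺ [He]2s¹.
Approximate IE_3 values (kJ/mol): Mg 7733, Si 3232, B 3660, Li 11815, K 4420.
So the third ionization energies run Si < B < K < Mg < Li.

Li > Mg > K > B > Si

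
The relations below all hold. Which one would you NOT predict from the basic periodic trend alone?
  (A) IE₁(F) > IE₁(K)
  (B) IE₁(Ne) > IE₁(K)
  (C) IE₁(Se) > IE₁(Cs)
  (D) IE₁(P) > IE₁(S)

(D)

The general trend: first ionisation energy increases across a period and decreases down a group.
(A) F (period 2, group 17) vs K (period 4, group 1): the stated order agrees with the simple trend.
(B) Ne (period 2, group 18) vs K (period 4, group 1): the stated order agrees with the simple trend.
(C) Se (period 4, group 16) vs Cs (period 6, group 1): the stated order agrees with the simple trend.
(D) P (period 3, group 15) vs S (period 3, group 16): the stated order contradicts the simple trend.
The exception is (D): S (3p⁴) ionizes more easily than half-filled P (3p³) because the paired 3p electron in S is pushed out by e⁻–e⁻ repulsion.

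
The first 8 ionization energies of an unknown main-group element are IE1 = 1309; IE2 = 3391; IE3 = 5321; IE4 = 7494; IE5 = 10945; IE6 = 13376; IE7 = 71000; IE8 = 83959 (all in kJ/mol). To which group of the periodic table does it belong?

Group 16

Look for the largest jump between consecutive ionization energies: IE7/IE6 ≈ 5.3, far larger than any earlier ratio.
That jump marks the point where a core electron is being removed. So the atom has 6 valence electrons.
A main-group element with 6 valence electrons is in group 16.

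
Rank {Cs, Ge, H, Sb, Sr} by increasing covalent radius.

Radius decreases left→right (rising Z_eff, same n) and increases top→bottom (higher n).
Neither a single period nor a single group — weigh both effects.
Ge > H: the two effects oppose for this pair; the down-group effect wins (121 vs 32 pm).
Sb > Ge: period and group pull opposite ways; the down-group shift dominates (140 vs 121 pm).
Sr > Sb: both are in period 5; the period trend gives Sr the larger value.
Cs > Sr: relative to Sr, both the across-period and down-group shifts push Cs's atomic radius up.
Approximate values (pm): H 32, Ge 121, Sr 185, Sb 140, Cs 232.
So from smallest to largest: H < Ge < Sb < Sr < Cs.

H < Ge < Sb < Sr < Cs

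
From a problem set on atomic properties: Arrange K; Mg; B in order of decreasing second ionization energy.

K > B > Mg

Consider each +1 ion: K⁺ is the bare [Ar] core; Mg⁺ still has 1 valence electron; B⁺ still has 2 valence electrons.
Pulling an electron out of a noble-gas core costs far more than removing a remaining valence electron, so K sits at the high end of IE_2.
Valence configurations: Mg⁺ [Ne]3s¹, B⁺ [He]2s².
Approximate IE_2 values (kJ/mol): K 3052, Mg 1451, B 2427.
So the second ionization energies run Mg < B < K.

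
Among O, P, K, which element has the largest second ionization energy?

The second ionization energy removes an electron from the +1 ion. For each element: O⁺ still has 5 valence electrons; P⁺ still has 4 valence electrons; K⁺ is the bare [Ar] core.
Usually core removal costs more than valence removal, but here the competition is close: a tightly held n=2 valence electron can cost more to remove than an n=3 core electron, so the actual values have to decide it.
Valence configurations: O⁺ [He]2s²2p³, P⁺ [Ne]3s²3p².
The numbers (kJ/mol): O 3388, P 1907, K 3052.
So the second ionization energies run P < K < O.

O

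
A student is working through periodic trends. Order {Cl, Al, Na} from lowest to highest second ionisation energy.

Al < Cl < Na

Consider each +1 ion: Cl⁺ still has 6 valence electrons; Al⁺ still has 2 valence electrons; Na⁺ is the bare [Ne] core.
Breaking into a closed-shell core is much more expensive than removing a leftover valence electron — Na has the largest IE_2 here.
Valence configurations: Cl⁺ [Ne]3s²3p⁴, Al⁺ [Ne]3s².
The numbers (kJ/mol): Cl 2298, Al 1817, Na 4562.
Overall IE_2 order: Al < Cl < Na.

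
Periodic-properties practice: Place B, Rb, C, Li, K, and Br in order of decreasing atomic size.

Rb, K, Li, Br, B, C

Atomic radius shrinks across a period as nuclear charge pulls the same shell inward, and grows down a group as new shells are added.
Here both period and group differ, so the two effects have to be weighed against each other.
B > C: B lies to the left of C in period 2, so the across-period effect alone puts B larger.
Br > B: the two effects oppose for this pair; the down-group effect wins (114 vs 85 pm).
Li > Br: the two effects oppose for this pair; the across-period effect wins (133 vs 114 pm).
K > Li: they share group 1; the group trend gives K the larger value.
Rb > K: they share group 1; the group trend gives Rb the larger value.
Tabulated atomic radius (pm): Li 133, B 85, C 75, K 196, Br 114, Rb 210.
So from largest to smallest: Rb > K > Li > Br > B > C.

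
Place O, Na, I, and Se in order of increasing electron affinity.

Na, O, Se, I

EA tends to increase across a period and decrease down a group, though the pattern is less regular than for IE or radius.
Here both period and group differ, so the two effects have to be weighed against each other.
O > Na: relative to Na, both the across-period and down-group shifts push O's electron affinity up.
Se > O: this pair runs against the simple trend — see the exception note.
I > Se: the two effects oppose for this pair; the across-period effect wins (295 vs 195 kJ/mol).
Note the exception: Se has a higher electron affinity than O, contrary to the simple trend — O's compact 2p subshell gives strong electron–electron repulsion on the added electron.
For reference (kJ/mol): O 141, Na 53, Se 195, I 295.
So from lowest to highest: Na < O < Se < I.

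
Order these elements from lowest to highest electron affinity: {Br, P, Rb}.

Rb < P < Br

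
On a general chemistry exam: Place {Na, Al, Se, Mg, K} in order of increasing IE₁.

Na is in period 3, group 1; Mg is in period 3, group 2; Al is in period 3, group 13; K is in period 4, group 1; Se is in period 4, group 16.
First ionization energy rises across a period (greater Z_eff holds electrons more tightly) and falls down a group (valence electrons are farther from the nucleus).
Neither a single period nor a single group — weigh both effects.
Na > K: they share group 1; the group trend gives Na the larger value.
Al > Na: both are in period 3; the period trend gives Al the larger value.
Mg > Al: this pair runs against the simple trend — see the exception note.
Se > Mg: period and group pull opposite ways; the across-period shift dominates (941 vs 738 kJ/mol).
Note the exception: Mg has a higher first ionization energy than Al, contrary to the simple trend — Al's single 3p electron is easier to remove than one from Mg's filled 3s².
Approximate values (kJ/mol): Na 496, Mg 738, Al 578, K 419, Se 941.
So from lowest to highest: K < Na < Al < Mg < Se.

K < Na < Al < Mg < Se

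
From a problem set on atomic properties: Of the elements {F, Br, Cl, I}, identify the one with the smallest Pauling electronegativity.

F is in period 2, group 17; Cl is in period 3, group 17; Br is in period 4, group 17; I is in period 5, group 17.
Atoms toward the upper right of the periodic table pull bonding electrons most strongly.
All are in group 17, so electronegativity increases up the group.
The smallest Pauling electronegativity among these belongs to I.

I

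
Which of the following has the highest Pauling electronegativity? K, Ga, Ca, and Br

K is in period 4, group 1; Ca is in period 4, group 2; Ga is in period 4, group 13; Br is in period 4, group 17.
EN rises left→right (higher Z_eff, smaller atoms) and falls top→bottom (larger, more shielded atoms).
All lie in period 4, so electronegativity increases left to right.
The highest Pauling electronegativity among these belongs to Br.

Br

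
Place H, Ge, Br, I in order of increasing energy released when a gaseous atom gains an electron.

H < Ge < I < Br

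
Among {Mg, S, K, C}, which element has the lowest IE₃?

S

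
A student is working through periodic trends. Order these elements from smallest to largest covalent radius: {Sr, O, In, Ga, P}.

O < P < Ga < In < Sr

O is in period 2, group 16; P is in period 3, group 15; Ga is in period 4, group 13; Sr is in period 5, group 2; In is in period 5, group 13.
Radius decreases left→right (rising Z_eff, same n) and increases top→bottom (higher n).
Neither a single period nor a single group — weigh both effects.
P > O: both effects reinforce here, so P is clearly the larger of the two.
Ga > P: both effects reinforce here, so Ga is clearly the larger of the two.
In > Ga: they share group 13; the group trend gives In the larger value.
Sr > In: Sr lies to the left of In in period 5, so the across-period effect alone puts Sr larger.
Tabulated atomic radius (pm): O 63, P 111, Ga 124, Sr 185, In 142.
So from smallest to largest: O < P < Ga < In < Sr.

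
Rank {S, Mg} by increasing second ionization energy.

Mg < S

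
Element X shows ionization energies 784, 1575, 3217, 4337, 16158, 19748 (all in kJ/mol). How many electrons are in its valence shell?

4

Look for the largest jump between consecutive ionization energies: IE5/IE4 ≈ 3.7, far larger than any earlier ratio.
That jump marks the point where a core electron is being removed. So the atom has 4 valence electrons.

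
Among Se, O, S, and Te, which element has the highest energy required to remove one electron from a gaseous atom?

O is in period 2, group 16; S is in period 3, group 16; Se is in period 4, group 16; Te is in period 5, group 16.
Removing the outermost electron gets harder across a period and easier down a group.
All are in group 16, so first ionization energy increases up the group.
The highest energy required to remove one electron from a gaseous atom among these belongs to O.

O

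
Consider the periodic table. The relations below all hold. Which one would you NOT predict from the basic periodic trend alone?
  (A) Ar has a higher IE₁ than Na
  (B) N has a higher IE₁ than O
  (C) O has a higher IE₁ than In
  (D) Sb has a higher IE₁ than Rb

(B)

The general trend: IE₁ increases across a period and decreases down a group.
(A) Ar (period 3, group 18) vs Na (period 3, group 1): the stated order agrees with the simple trend.
(B) N (period 2, group 15) vs O (period 2, group 16): the stated order contradicts the simple trend.
(C) O (period 2, group 16) vs In (period 5, group 13): the stated order agrees with the simple trend.
(D) Sb (period 5, group 15) vs Rb (period 5, group 1): the stated order agrees with the simple trend.
The exception is (B): pairing an electron in O's 2p⁴ costs repulsion energy, so O ionizes more easily than half-filled N (2p³).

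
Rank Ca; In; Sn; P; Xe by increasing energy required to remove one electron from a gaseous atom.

In < Ca < Sn < P < Xe

P is in period 3, group 15; Ca is in period 4, group 2; In is in period 5, group 13; Sn is in period 5, group 14; Xe is in period 5, group 18.
Removing the outermost electron gets harder across a period and easier down a group.
Neither a single period nor a single group — weigh both effects.
Ca > In: the two effects oppose for this pair; the down-group effect wins (590 vs 558 kJ/mol).
Sn > Ca: the two effects oppose for this pair; the across-period effect wins (709 vs 590 kJ/mol).
P > Sn: relative to Sn, both the across-period and down-group shifts push P's first ionization energy up.
Xe > P: period and group pull opposite ways; the across-period shift dominates (1170 vs 1012 kJ/mol).
Tabulated first ionization energy (kJ/mol): P 1012, Ca 590, In 558, Sn 709, Xe 1170.
So from lowest to highest: In < Ca < Sn < P < Xe.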